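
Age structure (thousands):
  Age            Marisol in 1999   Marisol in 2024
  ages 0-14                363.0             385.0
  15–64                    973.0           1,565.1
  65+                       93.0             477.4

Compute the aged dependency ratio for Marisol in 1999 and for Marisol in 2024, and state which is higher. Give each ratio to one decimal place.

Marisol in 1999: 93.0 / 973.0 × 100 = 9.6
Marisol in 2024: 477.4 / 1,565.1 × 100 = 30.5

Marisol in 1999: 9.6
Marisol in 2024: 30.5
Higher: Marisol in 2024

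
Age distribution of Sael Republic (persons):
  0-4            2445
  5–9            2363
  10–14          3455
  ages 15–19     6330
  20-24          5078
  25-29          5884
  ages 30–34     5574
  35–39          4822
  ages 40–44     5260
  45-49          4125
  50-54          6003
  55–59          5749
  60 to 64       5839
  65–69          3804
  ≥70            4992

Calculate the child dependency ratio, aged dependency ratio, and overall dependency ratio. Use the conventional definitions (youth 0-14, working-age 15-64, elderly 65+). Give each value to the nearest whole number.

Youth dependency ratio: 15
Old-age dependency ratio: 16
Total dependency ratio: 31

0–14: 2445 + 2363 + 3455 = 8263
15–64: 6330 + 5078 + 5884 + 5574 + 4822 + 5260 + 4125 + 6003 + 5749 + 5839 = 54664
65+: 3804 + 4992 = 8796
Youth dependency ratio = 8263 / 54664 × 100 = 15
Old-age dependency ratio = 8796 / 54664 × 100 = 16
Total dependency ratio = (8263 + 8796) / 54664 × 100 = 17059 / 54664 × 100 = 31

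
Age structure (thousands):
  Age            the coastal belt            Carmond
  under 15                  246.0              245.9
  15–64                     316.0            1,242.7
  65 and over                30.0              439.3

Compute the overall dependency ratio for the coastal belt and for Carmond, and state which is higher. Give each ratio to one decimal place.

the coastal belt: (246.0 + 30.0) / 316.0 × 100 = 276.0 / 316.0 × 100 = 87.3
Carmond: (245.9 + 439.3) / 1,242.7 × 100 = 685.2 / 1,242.7 × 100 = 55.1

the coastal belt: 87.3
Carmond: 55.1
Higher: the coastal belt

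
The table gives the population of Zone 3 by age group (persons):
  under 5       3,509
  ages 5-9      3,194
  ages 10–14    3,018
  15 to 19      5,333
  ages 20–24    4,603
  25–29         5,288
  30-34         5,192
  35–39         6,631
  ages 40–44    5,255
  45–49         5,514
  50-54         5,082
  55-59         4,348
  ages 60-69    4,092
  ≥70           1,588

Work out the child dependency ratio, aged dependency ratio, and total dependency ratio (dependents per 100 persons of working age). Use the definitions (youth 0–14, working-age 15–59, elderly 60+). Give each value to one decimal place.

Youth dependency ratio: 20.6
Old-age dependency ratio: 12.0
Total dependency ratio: 32.6

0–14: 3,509 + 3,194 + 3,018 = 9,721
15–59: 5,333 + 4,603 + 5,288 + 5,192 + 6,631 + 5,255 + 5,514 + 5,082 + 4,348 = 47,246
60+: 4,092 + 1,588 = 5,680
Youth dependency ratio = 9,721 / 47,246 × 100 = 20.6
Old-age dependency ratio = 5,680 / 47,246 × 100 = 12.0
Total dependency ratio = (9,721 + 5,680) / 47,246 × 100 = 15,401 / 47,246 × 100 = 32.6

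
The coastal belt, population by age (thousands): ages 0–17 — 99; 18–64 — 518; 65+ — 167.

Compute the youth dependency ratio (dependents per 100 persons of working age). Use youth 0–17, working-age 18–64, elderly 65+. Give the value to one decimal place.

Youth dependency ratio = 99 / 518 × 100 = 19.1

Youth dependency ratio: 19.1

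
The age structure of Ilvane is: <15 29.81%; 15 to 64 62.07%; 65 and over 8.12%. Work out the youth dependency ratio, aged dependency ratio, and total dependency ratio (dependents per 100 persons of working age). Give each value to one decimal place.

Youth dependency ratio = 29.81 / 62.07 × 100 = 48.0
Old-age dependency ratio = 8.12 / 62.07 × 100 = 13.1
Total dependency ratio = (29.81 + 8.12) / 62.07 × 100 = 37.93 / 62.07 × 100 = 61.1

Youth dependency ratio: 48.0
Old-age dependency ratio: 13.1
Total dependency ratio: 61.1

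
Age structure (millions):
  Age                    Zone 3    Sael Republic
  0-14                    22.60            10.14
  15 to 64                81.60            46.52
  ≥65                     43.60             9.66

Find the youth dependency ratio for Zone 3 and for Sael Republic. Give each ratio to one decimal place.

Zone 3: 27.7
Sael Republic: 21.8

Zone 3: 22.60 / 81.60 × 100 = 27.7
Sael Republic: 10.14 / 46.52 × 100 = 21.8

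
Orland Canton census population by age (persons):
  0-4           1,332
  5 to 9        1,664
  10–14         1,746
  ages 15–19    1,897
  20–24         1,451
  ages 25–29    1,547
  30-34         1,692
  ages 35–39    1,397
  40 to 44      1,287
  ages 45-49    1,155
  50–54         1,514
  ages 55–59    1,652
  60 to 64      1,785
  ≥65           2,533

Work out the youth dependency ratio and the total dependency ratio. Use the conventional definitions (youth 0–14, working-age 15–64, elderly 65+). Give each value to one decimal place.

Youth dependency ratio: 30.8
Total dependency ratio: 47.3

0–14: 1,332 + 1,664 + 1,746 = 4,742
15–64: 1,897 + 1,451 + 1,547 + 1,692 + 1,397 + 1,287 + 1,155 + 1,514 + 1,652 + 1,785 = 15,377
65+: 2,533
Youth dependency ratio = 4,742 / 15,377 × 100 = 30.8
Total dependency ratio = (4,742 + 2,533) / 15,377 × 100 = 7,275 / 15,377 × 100 = 47.3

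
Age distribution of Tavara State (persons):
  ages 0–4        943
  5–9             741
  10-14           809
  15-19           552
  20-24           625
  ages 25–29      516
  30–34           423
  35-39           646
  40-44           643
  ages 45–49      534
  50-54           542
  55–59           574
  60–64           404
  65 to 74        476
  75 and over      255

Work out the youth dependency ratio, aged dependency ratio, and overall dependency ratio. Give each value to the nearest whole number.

Youth dependency ratio: 46
Old-age dependency ratio: 13
Total dependency ratio: 59

0–14: 943 + 741 + 809 = 2493
15–64: 552 + 625 + 516 + 423 + 646 + 643 + 534 + 542 + 574 + 404 = 5459
65+: 476 + 255 = 731
Youth dependency ratio = 2493 / 5459 × 100 = 46
Old-age dependency ratio = 731 / 5459 × 100 = 13
Total dependency ratio = (2493 + 731) / 5459 × 100 = 3224 / 5459 × 100 = 59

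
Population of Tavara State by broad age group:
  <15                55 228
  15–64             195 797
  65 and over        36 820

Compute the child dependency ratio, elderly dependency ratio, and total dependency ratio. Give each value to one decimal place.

Youth dependency ratio: 28.2
Old-age dependency ratio: 18.8
Total dependency ratio: 47.0

Youth dependency ratio = 55 228 / 195 797 × 100 = 28.2
Old-age dependency ratio = 36 820 / 195 797 × 100 = 18.8
Total dependency ratio = (55 228 + 36 820) / 195 797 × 100 = 92 048 / 195 797 × 100 = 47.0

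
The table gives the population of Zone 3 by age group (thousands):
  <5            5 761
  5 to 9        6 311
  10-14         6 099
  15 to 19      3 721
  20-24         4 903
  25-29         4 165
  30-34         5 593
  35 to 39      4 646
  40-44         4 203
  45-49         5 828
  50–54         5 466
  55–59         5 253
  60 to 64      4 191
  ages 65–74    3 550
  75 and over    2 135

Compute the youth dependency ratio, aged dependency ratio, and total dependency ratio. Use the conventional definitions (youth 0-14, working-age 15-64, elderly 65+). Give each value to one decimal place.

0–14: 5 761 + 6 311 + 6 099 = 18 171
15–64: 3 721 + 4 903 + 4 165 + 5 593 + 4 646 + 4 203 + 5 828 + 5 466 + 5 253 + 4 191 = 47 969
65+: 3 550 + 2 135 = 5 685
Youth dependency ratio = 18 171 / 47 969 × 100 = 37.9
Old-age dependency ratio = 5 685 / 47 969 × 100 = 11.9
Total dependency ratio = (18 171 + 5 685) / 47 969 × 100 = 23 856 / 47 969 × 100 = 49.7

Youth dependency ratio: 37.9
Old-age dependency ratio: 11.9
Total dependency ratio: 49.7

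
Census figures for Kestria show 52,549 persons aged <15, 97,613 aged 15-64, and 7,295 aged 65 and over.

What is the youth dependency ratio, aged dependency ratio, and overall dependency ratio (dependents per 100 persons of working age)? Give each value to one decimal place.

Youth dependency ratio: 53.8
Old-age dependency ratio: 7.5
Total dependency ratio: 61.3

Youth dependency ratio = 52,549 / 97,613 × 100 = 53.8
Old-age dependency ratio = 7,295 / 97,613 × 100 = 7.5
Total dependency ratio = (52,549 + 7,295) / 97,613 × 100 = 59,844 / 97,613 × 100 = 61.3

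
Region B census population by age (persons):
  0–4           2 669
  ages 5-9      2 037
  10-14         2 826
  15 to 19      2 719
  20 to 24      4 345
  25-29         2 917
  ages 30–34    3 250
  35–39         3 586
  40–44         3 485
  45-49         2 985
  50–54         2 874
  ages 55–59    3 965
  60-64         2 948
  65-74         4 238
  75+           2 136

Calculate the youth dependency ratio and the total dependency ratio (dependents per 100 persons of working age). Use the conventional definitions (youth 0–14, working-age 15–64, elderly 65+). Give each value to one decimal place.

0–14: 2 669 + 2 037 + 2 826 = 7 532
15–64: 2 719 + 4 345 + 2 917 + 3 250 + 3 586 + 3 485 + 2 985 + 2 874 + 3 965 + 2 948 = 33 074
65+: 4 238 + 2 136 = 6 374
Youth dependency ratio = 7 532 / 33 074 × 100 = 22.8
Total dependency ratio = (7 532 + 6 374) / 33 074 × 100 = 13 906 / 33 074 × 100 = 42.0

Youth dependency ratio: 22.8
Total dependency ratio: 42.0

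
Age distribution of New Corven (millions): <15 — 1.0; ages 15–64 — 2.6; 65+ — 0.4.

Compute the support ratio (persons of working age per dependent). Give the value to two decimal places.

Support ratio: 1.86

Support ratio = 2.6 / (1.0 + 0.4) = 2.6 / 1.4 = 1.86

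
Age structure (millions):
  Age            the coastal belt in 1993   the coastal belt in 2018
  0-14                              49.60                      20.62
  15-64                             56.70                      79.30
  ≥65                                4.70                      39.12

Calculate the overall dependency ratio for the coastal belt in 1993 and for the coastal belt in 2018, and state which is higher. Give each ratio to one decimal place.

the coastal belt in 1993: 95.8
the coastal belt in 2018: 75.3
Higher: the coastal belt in 1993

the coastal belt in 1993: (49.60 + 4.70) / 56.70 × 100 = 54.30 / 56.70 × 100 = 95.8
the coastal belt in 2018: (20.62 + 39.12) / 79.30 × 100 = 59.74 / 79.30 × 100 = 75.3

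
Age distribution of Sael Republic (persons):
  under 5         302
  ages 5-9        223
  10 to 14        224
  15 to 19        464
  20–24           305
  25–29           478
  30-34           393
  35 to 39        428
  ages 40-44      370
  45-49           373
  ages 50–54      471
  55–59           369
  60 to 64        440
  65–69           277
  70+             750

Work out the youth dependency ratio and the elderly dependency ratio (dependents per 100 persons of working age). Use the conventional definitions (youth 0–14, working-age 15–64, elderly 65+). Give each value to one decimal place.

0–14: 302 + 223 + 224 = 749
15–64: 464 + 305 + 478 + 393 + 428 + 370 + 373 + 471 + 369 + 440 = 4,091
65+: 277 + 750 = 1,027
Youth dependency ratio = 749 / 4,091 × 100 = 18.3
Old-age dependency ratio = 1,027 / 4,091 × 100 = 25.1

Youth dependency ratio: 18.3
Old-age dependency ratio: 25.1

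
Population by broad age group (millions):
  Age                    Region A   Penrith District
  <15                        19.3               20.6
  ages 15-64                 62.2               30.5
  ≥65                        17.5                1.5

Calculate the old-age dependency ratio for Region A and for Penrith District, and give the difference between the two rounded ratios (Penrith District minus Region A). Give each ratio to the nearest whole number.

Region A: 28
Penrith District: 5
Difference: -23

Region A: 17.5 / 62.2 × 100 = 28
Penrith District: 1.5 / 30.5 × 100 = 5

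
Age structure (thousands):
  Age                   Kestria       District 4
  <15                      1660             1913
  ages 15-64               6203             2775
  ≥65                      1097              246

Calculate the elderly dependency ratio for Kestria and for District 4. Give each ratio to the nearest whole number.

Kestria: 18
District 4: 9

Kestria: 1097 / 6203 × 100 = 18
District 4: 246 / 2775 × 100 = 9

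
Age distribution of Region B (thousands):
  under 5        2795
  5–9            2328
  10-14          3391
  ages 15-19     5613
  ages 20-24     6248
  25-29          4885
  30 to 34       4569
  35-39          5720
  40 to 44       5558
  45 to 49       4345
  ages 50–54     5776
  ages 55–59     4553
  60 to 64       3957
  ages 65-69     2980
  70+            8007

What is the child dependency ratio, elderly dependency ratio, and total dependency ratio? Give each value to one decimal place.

Youth dependency ratio: 16.6
Old-age dependency ratio: 21.4
Total dependency ratio: 38.1

0–14: 2795 + 2328 + 3391 = 8514
15–64: 5613 + 6248 + 4885 + 4569 + 5720 + 5558 + 4345 + 5776 + 4553 + 3957 = 51224
65+: 2980 + 8007 = 10987
Youth dependency ratio = 8514 / 51224 × 100 = 16.6
Old-age dependency ratio = 10987 / 51224 × 100 = 21.4
Total dependency ratio = (8514 + 10987) / 51224 × 100 = 19501 / 51224 × 100 = 38.1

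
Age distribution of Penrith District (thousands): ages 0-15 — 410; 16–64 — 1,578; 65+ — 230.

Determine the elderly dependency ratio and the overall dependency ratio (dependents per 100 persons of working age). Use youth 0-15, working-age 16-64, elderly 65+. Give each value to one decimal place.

Old-age dependency ratio: 14.6
Total dependency ratio: 40.6

Old-age dependency ratio = 230 / 1,578 × 100 = 14.6
Total dependency ratio = (410 + 230) / 1,578 × 100 = 640 / 1,578 × 100 = 40.6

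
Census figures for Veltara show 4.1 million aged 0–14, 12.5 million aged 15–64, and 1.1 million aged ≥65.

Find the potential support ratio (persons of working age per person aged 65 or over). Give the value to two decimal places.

Potential support ratio = 12.5 / 1.1 = 11.36

Potential support ratio: 11.36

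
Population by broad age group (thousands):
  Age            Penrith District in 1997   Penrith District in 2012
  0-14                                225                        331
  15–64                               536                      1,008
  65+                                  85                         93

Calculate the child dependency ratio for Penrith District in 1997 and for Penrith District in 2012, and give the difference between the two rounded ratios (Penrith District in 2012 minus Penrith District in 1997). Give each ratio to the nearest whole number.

Penrith District in 1997: 42
Penrith District in 2012: 33
Difference: -9

Penrith District in 1997: 225 / 536 × 100 = 42
Penrith District in 2012: 331 / 1,008 × 100 = 33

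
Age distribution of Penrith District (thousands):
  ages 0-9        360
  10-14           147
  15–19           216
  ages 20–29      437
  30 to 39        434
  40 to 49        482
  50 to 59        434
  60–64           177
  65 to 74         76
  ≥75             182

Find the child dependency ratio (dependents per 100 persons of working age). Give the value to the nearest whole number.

0–14: 360 + 147 = 507
15–64: 216 + 437 + 434 + 482 + 434 + 177 = 2,180
65+: 76 + 182 = 258
Youth dependency ratio = 507 / 2,180 × 100 = 23

Youth dependency ratio: 23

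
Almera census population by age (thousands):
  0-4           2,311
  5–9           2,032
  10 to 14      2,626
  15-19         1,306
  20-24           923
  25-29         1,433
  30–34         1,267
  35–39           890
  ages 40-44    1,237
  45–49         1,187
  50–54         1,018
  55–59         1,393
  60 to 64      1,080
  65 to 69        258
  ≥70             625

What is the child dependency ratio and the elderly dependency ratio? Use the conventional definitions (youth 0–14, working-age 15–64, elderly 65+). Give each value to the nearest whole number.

Youth dependency ratio: 59
Old-age dependency ratio: 8

0–14: 2,311 + 2,032 + 2,626 = 6,969
15–64: 1,306 + 923 + 1,433 + 1,267 + 890 + 1,237 + 1,187 + 1,018 + 1,393 + 1,080 = 11,734
65+: 258 + 625 = 883
Youth dependency ratio = 6,969 / 11,734 × 100 = 59
Old-age dependency ratio = 883 / 11,734 × 100 = 8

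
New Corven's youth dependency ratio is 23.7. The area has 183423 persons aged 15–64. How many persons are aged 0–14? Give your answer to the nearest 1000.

Aged 0–14: 43000

Youth dependency ratio = youth / working-age × 100
23.7 = Y / 183423 × 100
⇒ 43000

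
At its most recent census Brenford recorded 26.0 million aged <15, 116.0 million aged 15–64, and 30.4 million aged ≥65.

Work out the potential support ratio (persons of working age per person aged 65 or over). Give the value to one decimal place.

Potential support ratio: 3.8

Potential support ratio = 116.0 / 30.4 = 3.8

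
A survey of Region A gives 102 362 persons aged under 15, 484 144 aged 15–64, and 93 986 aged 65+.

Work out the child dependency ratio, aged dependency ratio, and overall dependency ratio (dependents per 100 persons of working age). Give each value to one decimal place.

Youth dependency ratio = 102 362 / 484 144 × 100 = 21.1
Old-age dependency ratio = 93 986 / 484 144 × 100 = 19.4
Total dependency ratio = (102 362 + 93 986) / 484 144 × 100 = 196 348 / 484 144 × 100 = 40.6

Youth dependency ratio: 21.1
Old-age dependency ratio: 19.4
Total dependency ratio: 40.6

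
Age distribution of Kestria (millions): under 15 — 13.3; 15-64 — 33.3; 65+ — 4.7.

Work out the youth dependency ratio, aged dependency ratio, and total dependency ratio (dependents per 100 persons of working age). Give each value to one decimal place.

Youth dependency ratio = 13.3 / 33.3 × 100 = 39.9
Old-age dependency ratio = 4.7 / 33.3 × 100 = 14.1
Total dependency ratio = (13.3 + 4.7) / 33.3 × 100 = 18.0 / 33.3 × 100 = 54.1

Youth dependency ratio: 39.9
Old-age dependency ratio: 14.1
Total dependency ratio: 54.1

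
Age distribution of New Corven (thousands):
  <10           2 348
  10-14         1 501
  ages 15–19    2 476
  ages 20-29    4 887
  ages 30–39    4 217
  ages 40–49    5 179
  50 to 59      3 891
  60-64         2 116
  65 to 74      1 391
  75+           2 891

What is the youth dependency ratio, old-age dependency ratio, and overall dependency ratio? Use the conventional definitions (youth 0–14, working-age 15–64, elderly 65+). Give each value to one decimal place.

Youth dependency ratio: 16.9
Old-age dependency ratio: 18.8
Total dependency ratio: 35.7

0–14: 2 348 + 1 501 = 3 849
15–64: 2 476 + 4 887 + 4 217 + 5 179 + 3 891 + 2 116 = 22 766
65+: 1 391 + 2 891 = 4 282
Youth dependency ratio = 3 849 / 22 766 × 100 = 16.9
Old-age dependency ratio = 4 282 / 22 766 × 100 = 18.8
Total dependency ratio = (3 849 + 4 282) / 22 766 × 100 = 8 131 / 22 766 × 100 = 35.7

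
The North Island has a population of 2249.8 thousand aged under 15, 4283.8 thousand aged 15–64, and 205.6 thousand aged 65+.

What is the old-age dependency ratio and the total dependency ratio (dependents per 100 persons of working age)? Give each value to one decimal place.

Old-age dependency ratio: 4.8
Total dependency ratio: 57.3

Old-age dependency ratio = 205.6 / 4283.8 × 100 = 4.8
Total dependency ratio = (2249.8 + 205.6) / 4283.8 × 100 = 2455.4 / 4283.8 × 100 = 57.3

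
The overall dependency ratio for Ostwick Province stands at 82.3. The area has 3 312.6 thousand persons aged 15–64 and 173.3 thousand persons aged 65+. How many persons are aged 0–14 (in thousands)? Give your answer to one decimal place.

Total dependency ratio = (youth + elderly) / working-age × 100
82.3 = (Y + 173.3) / 3 312.6 × 100
⇒ 2 553.0

Aged 0–14: 2 553.0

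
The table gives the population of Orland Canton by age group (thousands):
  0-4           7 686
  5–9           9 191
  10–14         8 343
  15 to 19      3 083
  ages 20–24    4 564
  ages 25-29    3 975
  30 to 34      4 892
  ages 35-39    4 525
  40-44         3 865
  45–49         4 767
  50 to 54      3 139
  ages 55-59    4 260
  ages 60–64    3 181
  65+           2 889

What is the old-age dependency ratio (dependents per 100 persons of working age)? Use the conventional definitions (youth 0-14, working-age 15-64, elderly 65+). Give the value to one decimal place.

Old-age dependency ratio: 7.2

0–14: 7 686 + 9 191 + 8 343 = 25 220
15–64: 3 083 + 4 564 + 3 975 + 4 892 + 4 525 + 3 865 + 4 767 + 3 139 + 4 260 + 3 181 = 40 251
65+: 2 889
Old-age dependency ratio = 2 889 / 40 251 × 100 = 7.2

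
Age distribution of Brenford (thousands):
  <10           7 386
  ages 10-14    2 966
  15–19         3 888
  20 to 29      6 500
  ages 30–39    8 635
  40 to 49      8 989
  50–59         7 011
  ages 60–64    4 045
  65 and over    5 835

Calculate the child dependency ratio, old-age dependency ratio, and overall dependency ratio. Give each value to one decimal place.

Youth dependency ratio: 26.5
Old-age dependency ratio: 14.9
Total dependency ratio: 41.4

0–14: 7 386 + 2 966 = 10 352
15–64: 3 888 + 6 500 + 8 635 + 8 989 + 7 011 + 4 045 = 39 068
65+: 5 835
Youth dependency ratio = 10 352 / 39 068 × 100 = 26.5
Old-age dependency ratio = 5 835 / 39 068 × 100 = 14.9
Total dependency ratio = (10 352 + 5 835) / 39 068 × 100 = 16 187 / 39 068 × 100 = 41.4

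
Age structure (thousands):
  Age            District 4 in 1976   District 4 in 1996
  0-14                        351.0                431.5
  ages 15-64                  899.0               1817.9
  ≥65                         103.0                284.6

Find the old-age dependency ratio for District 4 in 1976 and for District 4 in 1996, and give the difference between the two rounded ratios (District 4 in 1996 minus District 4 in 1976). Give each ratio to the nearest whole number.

District 4 in 1976: 11
District 4 in 1996: 16
Difference: +5

District 4 in 1976: 103.0 / 899.0 × 100 = 11
District 4 in 1996: 284.6 / 1817.9 × 100 = 16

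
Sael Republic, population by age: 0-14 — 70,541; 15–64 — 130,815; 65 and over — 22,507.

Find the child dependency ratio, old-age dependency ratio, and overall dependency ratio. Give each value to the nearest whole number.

Youth dependency ratio: 54
Old-age dependency ratio: 17
Total dependency ratio: 71

Youth dependency ratio = 70,541 / 130,815 × 100 = 54
Old-age dependency ratio = 22,507 / 130,815 × 100 = 17
Total dependency ratio = (70,541 + 22,507) / 130,815 × 100 = 93,048 / 130,815 × 100 = 71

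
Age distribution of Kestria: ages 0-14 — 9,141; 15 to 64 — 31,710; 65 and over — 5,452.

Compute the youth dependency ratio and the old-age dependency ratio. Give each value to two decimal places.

Youth dependency ratio: 28.83
Old-age dependency ratio: 17.19

Youth dependency ratio = 9,141 / 31,710 × 100 = 28.83
Old-age dependency ratio = 5,452 / 31,710 × 100 = 17.19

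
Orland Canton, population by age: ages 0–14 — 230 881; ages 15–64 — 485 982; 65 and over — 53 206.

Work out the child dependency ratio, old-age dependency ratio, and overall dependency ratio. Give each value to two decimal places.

Youth dependency ratio = 230 881 / 485 982 × 100 = 47.51
Old-age dependency ratio = 53 206 / 485 982 × 100 = 10.95
Total dependency ratio = (230 881 + 53 206) / 485 982 × 100 = 284 087 / 485 982 × 100 = 58.46

Youth dependency ratio: 47.51
Old-age dependency ratio: 10.95
Total dependency ratio: 58.46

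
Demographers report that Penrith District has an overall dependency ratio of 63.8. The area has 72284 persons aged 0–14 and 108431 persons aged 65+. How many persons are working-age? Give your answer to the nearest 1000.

Total dependency ratio = (youth + elderly) / working-age × 100
63.8 = (72284 + 108431) / W × 100
⇒ 283000

Working-age: 283000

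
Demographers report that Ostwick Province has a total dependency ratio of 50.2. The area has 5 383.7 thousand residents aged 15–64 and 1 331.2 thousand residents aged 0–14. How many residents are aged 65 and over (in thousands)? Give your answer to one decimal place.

Total dependency ratio = (youth + elderly) / working-age × 100
50.2 = (1 331.2 + E) / 5 383.7 × 100
⇒ 1 371.4

Aged 65 and over: 1 371.4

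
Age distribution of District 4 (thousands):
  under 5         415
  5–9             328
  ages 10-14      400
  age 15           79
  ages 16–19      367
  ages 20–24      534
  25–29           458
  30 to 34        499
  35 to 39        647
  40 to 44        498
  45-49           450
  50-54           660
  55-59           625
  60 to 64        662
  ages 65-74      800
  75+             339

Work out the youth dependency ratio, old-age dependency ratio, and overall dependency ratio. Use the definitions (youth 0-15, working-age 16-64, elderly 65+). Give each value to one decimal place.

0–15: 415 + 328 + 400 + 79 = 1,222
16–64: 367 + 534 + 458 + 499 + 647 + 498 + 450 + 660 + 625 + 662 = 5,400
65+: 800 + 339 = 1,139
Youth dependency ratio = 1,222 / 5,400 × 100 = 22.6
Old-age dependency ratio = 1,139 / 5,400 × 100 = 21.1
Total dependency ratio = (1,222 + 1,139) / 5,400 × 100 = 2,361 / 5,400 × 100 = 43.7

Youth dependency ratio: 22.6
Old-age dependency ratio: 21.1
Total dependency ratio: 43.7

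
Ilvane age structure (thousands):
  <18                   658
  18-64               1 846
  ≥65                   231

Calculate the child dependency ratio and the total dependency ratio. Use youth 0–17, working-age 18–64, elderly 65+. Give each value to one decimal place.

Youth dependency ratio: 35.6
Total dependency ratio: 48.2

Youth dependency ratio = 658 / 1 846 × 100 = 35.6
Total dependency ratio = (658 + 231) / 1 846 × 100 = 889 / 1 846 × 100 = 48.2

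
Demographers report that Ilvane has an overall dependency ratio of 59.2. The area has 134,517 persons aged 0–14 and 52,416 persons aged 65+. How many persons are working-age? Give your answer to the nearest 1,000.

Working-age: 316,000

Total dependency ratio = (youth + elderly) / working-age × 100
59.2 = (134,517 + 52,416) / W × 100
⇒ 316,000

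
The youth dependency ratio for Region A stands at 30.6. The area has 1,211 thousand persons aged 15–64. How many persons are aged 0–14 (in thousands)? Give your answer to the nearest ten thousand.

Aged 0–14: 370

Youth dependency ratio = youth / working-age × 100
30.6 = Y / 1,211 × 100
⇒ 370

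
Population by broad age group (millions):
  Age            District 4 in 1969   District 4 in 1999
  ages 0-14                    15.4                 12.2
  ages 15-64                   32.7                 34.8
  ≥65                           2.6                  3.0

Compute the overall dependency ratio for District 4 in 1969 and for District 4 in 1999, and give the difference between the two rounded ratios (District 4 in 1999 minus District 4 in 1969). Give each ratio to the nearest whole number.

District 4 in 1969: (15.4 + 2.6) / 32.7 × 100 = 18.0 / 32.7 × 100 = 55
District 4 in 1999: (12.2 + 3.0) / 34.8 × 100 = 15.2 / 34.8 × 100 = 44

District 4 in 1969: 55
District 4 in 1999: 44
Difference: -11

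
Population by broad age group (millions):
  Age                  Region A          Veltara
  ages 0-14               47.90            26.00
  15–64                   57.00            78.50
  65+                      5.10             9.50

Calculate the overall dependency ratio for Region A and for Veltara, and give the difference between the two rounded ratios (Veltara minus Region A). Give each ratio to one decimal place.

Region A: (47.90 + 5.10) / 57.00 × 100 = 53.00 / 57.00 × 100 = 93.0
Veltara: (26.00 + 9.50) / 78.50 × 100 = 35.50 / 78.50 × 100 = 45.2

Region A: 93.0
Veltara: 45.2
Difference: -47.8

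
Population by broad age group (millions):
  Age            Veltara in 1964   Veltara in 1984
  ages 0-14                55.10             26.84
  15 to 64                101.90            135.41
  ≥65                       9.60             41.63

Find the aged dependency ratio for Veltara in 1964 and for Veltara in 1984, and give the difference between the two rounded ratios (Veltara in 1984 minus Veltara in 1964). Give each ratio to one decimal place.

Veltara in 1964: 9.4
Veltara in 1984: 30.7
Difference: +21.3

Veltara in 1964: 9.60 / 101.90 × 100 = 9.4
Veltara in 1984: 41.63 / 135.41 × 100 = 30.7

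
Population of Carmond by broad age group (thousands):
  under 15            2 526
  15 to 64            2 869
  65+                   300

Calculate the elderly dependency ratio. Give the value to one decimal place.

Old-age dependency ratio: 10.5

Old-age dependency ratio = 300 / 2 869 × 100 = 10.5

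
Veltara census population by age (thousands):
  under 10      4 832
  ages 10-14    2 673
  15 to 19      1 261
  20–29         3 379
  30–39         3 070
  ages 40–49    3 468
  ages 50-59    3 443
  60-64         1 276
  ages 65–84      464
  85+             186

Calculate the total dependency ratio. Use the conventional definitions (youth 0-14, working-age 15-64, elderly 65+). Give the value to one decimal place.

Total dependency ratio: 51.3

0–14: 4 832 + 2 673 = 7 505
15–64: 1 261 + 3 379 + 3 070 + 3 468 + 3 443 + 1 276 = 15 897
65+: 464 + 186 = 650
Total dependency ratio = (7 505 + 650) / 15 897 × 100 = 8 155 / 15 897 × 100 = 51.3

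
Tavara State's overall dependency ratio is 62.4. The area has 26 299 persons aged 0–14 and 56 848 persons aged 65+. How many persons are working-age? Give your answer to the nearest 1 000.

Total dependency ratio = (youth + elderly) / working-age × 100
62.4 = (26 299 + 56 848) / W × 100
⇒ 133 000

Working-age: 133 000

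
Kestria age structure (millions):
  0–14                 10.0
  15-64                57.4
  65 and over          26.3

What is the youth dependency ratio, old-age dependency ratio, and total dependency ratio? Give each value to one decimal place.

Youth dependency ratio = 10.0 / 57.4 × 100 = 17.4
Old-age dependency ratio = 26.3 / 57.4 × 100 = 45.8
Total dependency ratio = (10.0 + 26.3) / 57.4 × 100 = 36.3 / 57.4 × 100 = 63.2

Youth dependency ratio: 17.4
Old-age dependency ratio: 45.8
Total dependency ratio: 63.2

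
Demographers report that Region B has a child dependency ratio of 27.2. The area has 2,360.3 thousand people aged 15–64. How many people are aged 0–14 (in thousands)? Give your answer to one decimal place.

Aged 0–14: 642.0

Youth dependency ratio = youth / working-age × 100
27.2 = Y / 2,360.3 × 100
⇒ 642.0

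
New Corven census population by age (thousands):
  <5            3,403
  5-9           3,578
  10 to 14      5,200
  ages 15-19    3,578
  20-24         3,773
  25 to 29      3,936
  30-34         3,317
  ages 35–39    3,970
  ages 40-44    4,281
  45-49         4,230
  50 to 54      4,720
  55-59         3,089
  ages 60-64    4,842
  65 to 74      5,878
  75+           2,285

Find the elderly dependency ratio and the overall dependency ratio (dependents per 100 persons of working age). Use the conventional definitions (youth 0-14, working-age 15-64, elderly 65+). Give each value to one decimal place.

Old-age dependency ratio: 20.5
Total dependency ratio: 51.2

0–14: 3,403 + 3,578 + 5,200 = 12,181
15–64: 3,578 + 3,773 + 3,936 + 3,317 + 3,970 + 4,281 + 4,230 + 4,720 + 3,089 + 4,842 = 39,736
65+: 5,878 + 2,285 = 8,163
Old-age dependency ratio = 8,163 / 39,736 × 100 = 20.5
Total dependency ratio = (12,181 + 8,163) / 39,736 × 100 = 20,344 / 39,736 × 100 = 51.2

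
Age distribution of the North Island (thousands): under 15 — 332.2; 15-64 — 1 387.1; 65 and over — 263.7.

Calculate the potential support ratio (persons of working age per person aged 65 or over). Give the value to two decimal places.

Potential support ratio = 1 387.1 / 263.7 = 5.26

Potential support ratio: 5.26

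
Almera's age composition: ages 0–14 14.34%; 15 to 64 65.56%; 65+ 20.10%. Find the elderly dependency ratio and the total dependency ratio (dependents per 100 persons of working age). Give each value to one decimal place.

Old-age dependency ratio: 30.7
Total dependency ratio: 52.5

Old-age dependency ratio = 20.10 / 65.56 × 100 = 30.7
Total dependency ratio = (14.34 + 20.10) / 65.56 × 100 = 34.44 / 65.56 × 100 = 52.5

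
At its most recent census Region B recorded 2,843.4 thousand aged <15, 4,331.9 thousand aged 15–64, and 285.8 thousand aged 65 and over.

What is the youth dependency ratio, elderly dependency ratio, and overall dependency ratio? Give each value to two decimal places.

Youth dependency ratio: 65.64
Old-age dependency ratio: 6.60
Total dependency ratio: 72.24

Youth dependency ratio = 2,843.4 / 4,331.9 × 100 = 65.64
Old-age dependency ratio = 285.8 / 4,331.9 × 100 = 6.60
Total dependency ratio = (2,843.4 + 285.8) / 4,331.9 × 100 = 3,129.2 / 4,331.9 × 100 = 72.24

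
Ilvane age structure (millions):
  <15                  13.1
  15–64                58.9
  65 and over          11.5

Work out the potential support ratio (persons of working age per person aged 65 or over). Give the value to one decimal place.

Potential support ratio: 5.1

Potential support ratio = 58.9 / 11.5 = 5.1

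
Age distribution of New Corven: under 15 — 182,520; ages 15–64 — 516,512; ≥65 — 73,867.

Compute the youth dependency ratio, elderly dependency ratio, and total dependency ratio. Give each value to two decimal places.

Youth dependency ratio: 35.34
Old-age dependency ratio: 14.30
Total dependency ratio: 49.64

Youth dependency ratio = 182,520 / 516,512 × 100 = 35.34
Old-age dependency ratio = 73,867 / 516,512 × 100 = 14.30
Total dependency ratio = (182,520 + 73,867) / 516,512 × 100 = 256,387 / 516,512 × 100 = 49.64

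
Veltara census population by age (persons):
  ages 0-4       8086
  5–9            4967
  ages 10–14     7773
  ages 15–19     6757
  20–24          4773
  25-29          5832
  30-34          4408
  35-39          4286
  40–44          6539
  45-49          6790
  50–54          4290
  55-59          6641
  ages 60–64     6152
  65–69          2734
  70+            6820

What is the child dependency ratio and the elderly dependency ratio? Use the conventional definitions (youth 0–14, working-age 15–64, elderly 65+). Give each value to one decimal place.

0–14: 8086 + 4967 + 7773 = 20826
15–64: 6757 + 4773 + 5832 + 4408 + 4286 + 6539 + 6790 + 4290 + 6641 + 6152 = 56468
65+: 2734 + 6820 = 9554
Youth dependency ratio = 20826 / 56468 × 100 = 36.9
Old-age dependency ratio = 9554 / 56468 × 100 = 16.9

Youth dependency ratio: 36.9
Old-age dependency ratio: 16.9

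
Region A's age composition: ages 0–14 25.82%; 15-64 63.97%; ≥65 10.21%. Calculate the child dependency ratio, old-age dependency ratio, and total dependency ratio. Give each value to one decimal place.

Youth dependency ratio = 25.82 / 63.97 × 100 = 40.4
Old-age dependency ratio = 10.21 / 63.97 × 100 = 16.0
Total dependency ratio = (25.82 + 10.21) / 63.97 × 100 = 36.03 / 63.97 × 100 = 56.3

Youth dependency ratio: 40.4
Old-age dependency ratio: 16.0
Total dependency ratio: 56.3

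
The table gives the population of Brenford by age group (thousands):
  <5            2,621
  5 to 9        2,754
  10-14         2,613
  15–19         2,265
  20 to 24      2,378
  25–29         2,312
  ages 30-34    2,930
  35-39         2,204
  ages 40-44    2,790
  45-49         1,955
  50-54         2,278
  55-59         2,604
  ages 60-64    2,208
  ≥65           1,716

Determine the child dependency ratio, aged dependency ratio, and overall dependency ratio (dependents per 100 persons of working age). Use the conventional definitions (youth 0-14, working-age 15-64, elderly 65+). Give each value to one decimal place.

0–14: 2,621 + 2,754 + 2,613 = 7,988
15–64: 2,265 + 2,378 + 2,312 + 2,930 + 2,204 + 2,790 + 1,955 + 2,278 + 2,604 + 2,208 = 23,924
65+: 1,716
Youth dependency ratio = 7,988 / 23,924 × 100 = 33.4
Old-age dependency ratio = 1,716 / 23,924 × 100 = 7.2
Total dependency ratio = (7,988 + 1,716) / 23,924 × 100 = 9,704 / 23,924 × 100 = 40.6

Youth dependency ratio: 33.4
Old-age dependency ratio: 7.2
Total dependency ratio: 40.6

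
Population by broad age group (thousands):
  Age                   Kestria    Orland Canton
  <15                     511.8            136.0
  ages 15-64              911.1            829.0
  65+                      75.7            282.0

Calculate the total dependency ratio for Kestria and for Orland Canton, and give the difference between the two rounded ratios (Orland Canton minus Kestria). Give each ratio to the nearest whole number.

Kestria: (511.8 + 75.7) / 911.1 × 100 = 587.5 / 911.1 × 100 = 64
Orland Canton: (136.0 + 282.0) / 829.0 × 100 = 418.0 / 829.0 × 100 = 50

Kestria: 64
Orland Canton: 50
Difference: -14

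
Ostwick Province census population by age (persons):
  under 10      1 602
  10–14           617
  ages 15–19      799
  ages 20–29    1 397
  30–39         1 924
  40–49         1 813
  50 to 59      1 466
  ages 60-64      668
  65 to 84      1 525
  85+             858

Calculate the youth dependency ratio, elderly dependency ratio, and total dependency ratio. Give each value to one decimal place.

0–14: 1 602 + 617 = 2 219
15–64: 799 + 1 397 + 1 924 + 1 813 + 1 466 + 668 = 8 067
65+: 1 525 + 858 = 2 383
Youth dependency ratio = 2 219 / 8 067 × 100 = 27.5
Old-age dependency ratio = 2 383 / 8 067 × 100 = 29.5
Total dependency ratio = (2 219 + 2 383) / 8 067 × 100 = 4 602 / 8 067 × 100 = 57.0

Youth dependency ratio: 27.5
Old-age dependency ratio: 29.5
Total dependency ratio: 57.0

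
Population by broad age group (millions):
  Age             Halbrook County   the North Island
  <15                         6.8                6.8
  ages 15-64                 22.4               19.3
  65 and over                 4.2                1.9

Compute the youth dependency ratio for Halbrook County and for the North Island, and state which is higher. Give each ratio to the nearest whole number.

Halbrook County: 30
the North Island: 35
Higher: the North Island

Halbrook County: 6.8 / 22.4 × 100 = 30
the North Island: 6.8 / 19.3 × 100 = 35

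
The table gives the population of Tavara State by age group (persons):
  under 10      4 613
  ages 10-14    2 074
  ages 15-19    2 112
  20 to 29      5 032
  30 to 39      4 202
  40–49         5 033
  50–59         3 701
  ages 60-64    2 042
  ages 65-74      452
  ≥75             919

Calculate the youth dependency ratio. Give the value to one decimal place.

0–14: 4 613 + 2 074 = 6 687
15–64: 2 112 + 5 032 + 4 202 + 5 033 + 3 701 + 2 042 = 22 122
65+: 452 + 919 = 1 371
Youth dependency ratio = 6 687 / 22 122 × 100 = 30.2

Youth dependency ratio: 30.2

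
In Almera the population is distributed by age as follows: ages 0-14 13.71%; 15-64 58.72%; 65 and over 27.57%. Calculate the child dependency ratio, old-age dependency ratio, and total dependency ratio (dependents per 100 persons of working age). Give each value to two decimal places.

Youth dependency ratio = 13.71 / 58.72 × 100 = 23.35
Old-age dependency ratio = 27.57 / 58.72 × 100 = 46.95
Total dependency ratio = (13.71 + 27.57) / 58.72 × 100 = 41.28 / 58.72 × 100 = 70.30

Youth dependency ratio: 23.35
Old-age dependency ratio: 46.95
Total dependency ratio: 70.30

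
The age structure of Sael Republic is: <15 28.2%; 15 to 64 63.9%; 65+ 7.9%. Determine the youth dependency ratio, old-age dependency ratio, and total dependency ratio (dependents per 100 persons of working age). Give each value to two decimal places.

Youth dependency ratio: 44.13
Old-age dependency ratio: 12.36
Total dependency ratio: 56.49

Youth dependency ratio = 28.2 / 63.9 × 100 = 44.13
Old-age dependency ratio = 7.9 / 63.9 × 100 = 12.36
Total dependency ratio = (28.2 + 7.9) / 63.9 × 100 = 36.1 / 63.9 × 100 = 56.49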